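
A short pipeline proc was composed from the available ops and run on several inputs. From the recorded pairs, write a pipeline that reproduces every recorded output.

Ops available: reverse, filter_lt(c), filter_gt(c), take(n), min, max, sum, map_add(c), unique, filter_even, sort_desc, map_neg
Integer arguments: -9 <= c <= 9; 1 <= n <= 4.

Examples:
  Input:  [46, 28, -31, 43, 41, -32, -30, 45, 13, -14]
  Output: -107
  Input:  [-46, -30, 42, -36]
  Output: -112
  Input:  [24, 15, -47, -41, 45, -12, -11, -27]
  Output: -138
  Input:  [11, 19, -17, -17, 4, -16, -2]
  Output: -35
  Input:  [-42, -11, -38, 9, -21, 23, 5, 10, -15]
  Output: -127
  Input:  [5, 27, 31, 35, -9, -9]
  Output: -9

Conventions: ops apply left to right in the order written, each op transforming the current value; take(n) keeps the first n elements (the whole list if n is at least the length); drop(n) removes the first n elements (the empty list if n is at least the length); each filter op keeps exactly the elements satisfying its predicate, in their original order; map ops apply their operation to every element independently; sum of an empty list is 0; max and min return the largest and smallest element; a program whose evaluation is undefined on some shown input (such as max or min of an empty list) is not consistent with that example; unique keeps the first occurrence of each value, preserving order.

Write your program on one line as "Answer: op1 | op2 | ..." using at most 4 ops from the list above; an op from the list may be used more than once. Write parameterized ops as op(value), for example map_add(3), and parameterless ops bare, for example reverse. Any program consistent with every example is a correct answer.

filter_lt(1) | unique | sum

Check, running the answer program on each example:
  [46, 28, -31, 43, 41, -32, -30, 45, 13, -14] -> [-31, -32, -30, -14] -> [-31, -32, -30, -14] -> -107
  [-46, -30, 42, -36] -> [-46, -30, -36] -> [-46, -30, -36] -> -112
  [24, 15, -47, -41, 45, -12, -11, -27] -> [-47, -41, -12, -11, -27] -> [-47, -41, -12, -11, -27] -> -138
  [11, 19, -17, -17, 4, -16, -2] -> [-17, -17, -16, -2] -> [-17, -16, -2] -> -35
  [-42, -11, -38, 9, -21, 23, 5, 10, -15] -> [-42, -11, -38, -21, -15] -> [-42, -11, -38, -21, -15] -> -127
  [5, 27, 31, 35, -9, -9] -> [-9, -9] -> [-9] -> -9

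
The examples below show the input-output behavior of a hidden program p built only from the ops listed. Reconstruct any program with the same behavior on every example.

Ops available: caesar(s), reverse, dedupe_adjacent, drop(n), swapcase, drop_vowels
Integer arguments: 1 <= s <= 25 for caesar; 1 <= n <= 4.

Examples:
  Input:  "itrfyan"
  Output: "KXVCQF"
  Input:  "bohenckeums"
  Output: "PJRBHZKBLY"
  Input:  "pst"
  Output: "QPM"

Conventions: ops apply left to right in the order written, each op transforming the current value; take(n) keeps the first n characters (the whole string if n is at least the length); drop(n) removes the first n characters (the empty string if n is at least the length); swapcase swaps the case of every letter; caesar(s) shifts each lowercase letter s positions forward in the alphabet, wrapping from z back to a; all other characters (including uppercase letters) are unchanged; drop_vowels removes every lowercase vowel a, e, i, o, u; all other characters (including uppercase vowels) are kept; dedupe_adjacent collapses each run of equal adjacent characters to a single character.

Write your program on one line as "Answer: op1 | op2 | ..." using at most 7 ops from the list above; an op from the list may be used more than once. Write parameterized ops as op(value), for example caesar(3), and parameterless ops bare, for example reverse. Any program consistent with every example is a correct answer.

reverse | caesar(23) | drop_vowels | reverse | swapcase | reverse

Check, running the answer program on each example:
  "itrfyan" -> "nayfrti" -> "kxvcoqf" -> "kxvcqf" -> "fqcvxk" -> "FQCVXK" -> "KXVCQF"
  "bohenckeums" -> "smuekcnehob" -> "pjrbhzkbely" -> "pjrbhzkbly" -> "ylbkzhbrjp" -> "YLBKZHBRJP" -> "PJRBHZKBLY"
  "pst" -> "tsp" -> "qpm" -> "qpm" -> "mpq" -> "MPQ" -> "QPM"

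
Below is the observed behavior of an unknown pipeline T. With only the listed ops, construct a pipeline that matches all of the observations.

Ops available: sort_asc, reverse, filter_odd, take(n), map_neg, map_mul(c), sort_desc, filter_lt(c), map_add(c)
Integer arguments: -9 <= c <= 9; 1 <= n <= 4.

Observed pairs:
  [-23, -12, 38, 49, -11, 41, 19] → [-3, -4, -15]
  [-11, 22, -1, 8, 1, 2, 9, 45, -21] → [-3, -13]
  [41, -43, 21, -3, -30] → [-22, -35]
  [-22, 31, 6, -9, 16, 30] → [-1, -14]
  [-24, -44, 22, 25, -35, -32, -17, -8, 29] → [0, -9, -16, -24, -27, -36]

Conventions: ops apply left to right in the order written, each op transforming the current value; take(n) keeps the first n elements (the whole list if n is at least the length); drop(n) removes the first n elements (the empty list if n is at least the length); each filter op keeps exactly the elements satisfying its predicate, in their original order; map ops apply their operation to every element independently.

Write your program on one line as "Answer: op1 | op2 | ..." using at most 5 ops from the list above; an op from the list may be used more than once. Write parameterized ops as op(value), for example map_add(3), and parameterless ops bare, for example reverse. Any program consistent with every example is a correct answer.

sort_asc | filter_lt(8) | map_add(8) | sort_desc | filter_lt(3)

Check, running the answer program on each example:
  [-23, -12, 38, 49, -11, 41, 19] -> [-23, -12, -11, 19, 38, 41, 49] -> [-23, -12, -11] -> [-15, -4, -3] -> [-3, -4, -15] -> [-3, -4, -15]
  [-11, 22, -1, 8, 1, 2, 9, 45, -21] -> [-21, -11, -1, 1, 2, 8, 9, 22, 45] -> [-21, -11, -1, 1, 2] -> [-13, -3, 7, 9, 10] -> [10, 9, 7, -3, -13] -> [-3, -13]
  [41, -43, 21, -3, -30] -> [-43, -30, -3, 21, 41] -> [-43, -30, -3] -> [-35, -22, 5] -> [5, -22, -35] -> [-22, -35]
  [-22, 31, 6, -9, 16, 30] -> [-22, -9, 6, 16, 30, 31] -> [-22, -9, 6] -> [-14, -1, 14] -> [14, -1, -14] -> [-1, -14]
  [-24, -44, 22, 25, -35, -32, -17, -8, 29] -> [-44, -35, -32, -24, -17, -8, 22, 25, 29] -> [-44, -35, -32, -24, -17, -8] -> [-36, -27, -24, -16, -9, 0] -> [0, -9, -16, -24, -27, -36] -> [0, -9, -16, -24, -27, -36]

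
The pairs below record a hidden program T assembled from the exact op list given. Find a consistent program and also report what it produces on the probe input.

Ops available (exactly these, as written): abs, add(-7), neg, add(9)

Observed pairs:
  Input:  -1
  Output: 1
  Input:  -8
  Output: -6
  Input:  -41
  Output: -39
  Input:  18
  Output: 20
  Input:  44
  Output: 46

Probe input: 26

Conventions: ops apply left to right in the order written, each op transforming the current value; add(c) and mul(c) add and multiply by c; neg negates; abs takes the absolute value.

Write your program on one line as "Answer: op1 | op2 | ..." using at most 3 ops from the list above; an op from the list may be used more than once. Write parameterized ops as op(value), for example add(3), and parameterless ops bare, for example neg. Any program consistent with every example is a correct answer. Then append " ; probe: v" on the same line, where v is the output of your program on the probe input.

add(-7) | add(9) ; probe: 28

Check, running the answer program on each example:
  -1 -> -8 -> 1
  -8 -> -15 -> -6
  -41 -> -48 -> -39
  18 -> 11 -> 20
  44 -> 37 -> 46
  probe: 26 -> 19 -> 28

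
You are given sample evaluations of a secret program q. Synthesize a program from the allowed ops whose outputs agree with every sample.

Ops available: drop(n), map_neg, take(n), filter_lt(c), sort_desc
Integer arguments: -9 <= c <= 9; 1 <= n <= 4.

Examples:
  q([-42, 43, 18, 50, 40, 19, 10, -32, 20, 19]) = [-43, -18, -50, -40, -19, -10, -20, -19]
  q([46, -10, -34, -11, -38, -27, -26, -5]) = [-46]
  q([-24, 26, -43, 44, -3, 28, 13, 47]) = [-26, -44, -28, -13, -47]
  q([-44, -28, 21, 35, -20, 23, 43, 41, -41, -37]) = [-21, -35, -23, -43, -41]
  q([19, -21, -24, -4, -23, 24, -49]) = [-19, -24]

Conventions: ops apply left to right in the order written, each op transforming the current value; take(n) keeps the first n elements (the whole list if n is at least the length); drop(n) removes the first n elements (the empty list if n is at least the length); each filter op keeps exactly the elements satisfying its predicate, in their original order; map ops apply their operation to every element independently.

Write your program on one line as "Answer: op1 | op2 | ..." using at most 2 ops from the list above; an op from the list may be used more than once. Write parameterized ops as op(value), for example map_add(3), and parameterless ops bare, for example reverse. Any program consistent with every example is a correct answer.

map_neg | filter_lt(-8)

Check, running the answer program on each example:
  [-42, 43, 18, 50, 40, 19, 10, -32, 20, 19] -> [42, -43, -18, -50, -40, -19, -10, 32, -20, -19] -> [-43, -18, -50, -40, -19, -10, -20, -19]
  [46, -10, -34, -11, -38, -27, -26, -5] -> [-46, 10, 34, 11, 38, 27, 26, 5] -> [-46]
  [-24, 26, -43, 44, -3, 28, 13, 47] -> [24, -26, 43, -44, 3, -28, -13, -47] -> [-26, -44, -28, -13, -47]
  [-44, -28, 21, 35, -20, 23, 43, 41, -41, -37] -> [44, 28, -21, -35, 20, -23, -43, -41, 41, 37] -> [-21, -35, -23, -43, -41]
  [19, -21, -24, -4, -23, 24, -49] -> [-19, 21, 24, 4, 23, -24, 49] -> [-19, -24]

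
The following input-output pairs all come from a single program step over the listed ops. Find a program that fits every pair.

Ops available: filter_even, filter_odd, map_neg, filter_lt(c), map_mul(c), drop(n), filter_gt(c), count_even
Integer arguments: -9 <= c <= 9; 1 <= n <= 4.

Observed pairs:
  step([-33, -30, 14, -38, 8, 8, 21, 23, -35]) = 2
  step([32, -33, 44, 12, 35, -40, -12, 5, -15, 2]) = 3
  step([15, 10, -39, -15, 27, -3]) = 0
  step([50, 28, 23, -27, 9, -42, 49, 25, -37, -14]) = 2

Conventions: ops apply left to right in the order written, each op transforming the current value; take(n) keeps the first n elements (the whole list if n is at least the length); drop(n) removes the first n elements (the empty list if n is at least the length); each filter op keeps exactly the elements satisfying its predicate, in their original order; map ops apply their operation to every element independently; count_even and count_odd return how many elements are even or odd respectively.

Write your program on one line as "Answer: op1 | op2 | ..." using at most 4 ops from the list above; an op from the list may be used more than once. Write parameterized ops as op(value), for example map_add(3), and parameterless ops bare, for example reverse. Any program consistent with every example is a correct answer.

drop(4) | map_neg | map_mul(7) | count_even

Check, running the answer program on each example:
  [-33, -30, 14, -38, 8, 8, 21, 23, -35] -> [8, 8, 21, 23, -35] -> [-8, -8, -21, -23, 35] -> [-56, -56, -147, -161, 245] -> 2
  [32, -33, 44, 12, 35, -40, -12, 5, -15, 2] -> [35, -40, -12, 5, -15, 2] -> [-35, 40, 12, -5, 15, -2] -> [-245, 280, 84, -35, 105, -14] -> 3
  [15, 10, -39, -15, 27, -3] -> [27, -3] -> [-27, 3] -> [-189, 21] -> 0
  [50, 28, 23, -27, 9, -42, 49, 25, -37, -14] -> [9, -42, 49, 25, -37, -14] -> [-9, 42, -49, -25, 37, 14] -> [-63, 294, -343, -175, 259, 98] -> 2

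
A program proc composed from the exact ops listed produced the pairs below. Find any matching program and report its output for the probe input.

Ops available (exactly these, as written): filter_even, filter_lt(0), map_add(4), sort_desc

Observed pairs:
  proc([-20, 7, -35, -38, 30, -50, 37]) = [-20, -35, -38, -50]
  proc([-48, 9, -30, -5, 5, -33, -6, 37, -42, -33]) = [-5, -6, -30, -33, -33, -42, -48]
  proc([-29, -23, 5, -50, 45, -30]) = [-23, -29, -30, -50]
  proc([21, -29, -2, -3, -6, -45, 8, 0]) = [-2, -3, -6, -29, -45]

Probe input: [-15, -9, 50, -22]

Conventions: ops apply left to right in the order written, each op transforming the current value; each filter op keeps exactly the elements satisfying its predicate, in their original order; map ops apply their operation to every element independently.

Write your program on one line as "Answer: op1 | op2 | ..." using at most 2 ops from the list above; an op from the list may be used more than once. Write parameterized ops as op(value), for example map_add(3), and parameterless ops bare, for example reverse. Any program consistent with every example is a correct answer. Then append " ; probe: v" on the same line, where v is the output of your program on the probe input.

sort_desc | filter_lt(0) ; probe: [-9, -15, -22]

Check, running the answer program on each example:
  [-20, 7, -35, -38, 30, -50, 37] -> [37, 30, 7, -20, -35, -38, -50] -> [-20, -35, -38, -50]
  [-48, 9, -30, -5, 5, -33, -6, 37, -42, -33] -> [37, 9, 5, -5, -6, -30, -33, -33, -42, -48] -> [-5, -6, -30, -33, -33, -42, -48]
  [-29, -23, 5, -50, 45, -30] -> [45, 5, -23, -29, -30, -50] -> [-23, -29, -30, -50]
  [21, -29, -2, -3, -6, -45, 8, 0] -> [21, 8, 0, -2, -3, -6, -29, -45] -> [-2, -3, -6, -29, -45]
  probe: [-15, -9, 50, -22] -> [50, -9, -15, -22] -> [-9, -15, -22]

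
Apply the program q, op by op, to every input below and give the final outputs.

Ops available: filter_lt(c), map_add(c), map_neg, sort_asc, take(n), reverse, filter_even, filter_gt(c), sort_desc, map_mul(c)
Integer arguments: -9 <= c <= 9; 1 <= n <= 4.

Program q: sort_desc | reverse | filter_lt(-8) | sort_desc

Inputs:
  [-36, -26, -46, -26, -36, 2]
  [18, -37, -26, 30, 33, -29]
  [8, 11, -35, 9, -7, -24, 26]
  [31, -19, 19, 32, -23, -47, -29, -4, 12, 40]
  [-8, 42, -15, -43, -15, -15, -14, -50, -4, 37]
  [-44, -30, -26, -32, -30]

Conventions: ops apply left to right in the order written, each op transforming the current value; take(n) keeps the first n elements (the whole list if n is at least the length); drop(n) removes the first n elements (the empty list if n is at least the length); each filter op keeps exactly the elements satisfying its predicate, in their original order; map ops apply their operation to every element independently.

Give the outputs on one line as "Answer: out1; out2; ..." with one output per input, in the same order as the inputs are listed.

[-26, -26, -36, -36, -46]; [-26, -29, -37]; [-24, -35]; [-19, -23, -29, -47]; [-14, -15, -15, -15, -43, -50]; [-26, -30, -30, -32, -44]

Execution, op by op:
  [-36, -26, -46, -26, -36, 2] -> [2, -26, -26, -36, -36, -46] -> [-46, -36, -36, -26, -26, 2] -> [-46, -36, -36, -26, -26] -> [-26, -26, -36, -36, -46]
  [18, -37, -26, 30, 33, -29] -> [33, 30, 18, -26, -29, -37] -> [-37, -29, -26, 18, 30, 33] -> [-37, -29, -26] -> [-26, -29, -37]
  [8, 11, -35, 9, -7, -24, 26] -> [26, 11, 9, 8, -7, -24, -35] -> [-35, -24, -7, 8, 9, 11, 26] -> [-35, -24] -> [-24, -35]
  [31, -19, 19, 32, -23, -47, -29, -4, 12, 40] -> [40, 32, 31, 19, 12, -4, -19, -23, -29, -47] -> [-47, -29, -23, -19, -4, 12, 19, 31, 32, 40] -> [-47, -29, -23, -19] -> [-19, -23, -29, -47]
  [-8, 42, -15, -43, -15, -15, -14, -50, -4, 37] -> [42, 37, -4, -8, -14, -15, -15, -15, -43, -50] -> [-50, -43, -15, -15, -15, -14, -8, -4, 37, 42] -> [-50, -43, -15, -15, -15, -14] -> [-14, -15, -15, -15, -43, -50]
  [-44, -30, -26, -32, -30] -> [-26, -30, -30, -32, -44] -> [-44, -32, -30, -30, -26] -> [-44, -32, -30, -30, -26] -> [-26, -30, -30, -32, -44]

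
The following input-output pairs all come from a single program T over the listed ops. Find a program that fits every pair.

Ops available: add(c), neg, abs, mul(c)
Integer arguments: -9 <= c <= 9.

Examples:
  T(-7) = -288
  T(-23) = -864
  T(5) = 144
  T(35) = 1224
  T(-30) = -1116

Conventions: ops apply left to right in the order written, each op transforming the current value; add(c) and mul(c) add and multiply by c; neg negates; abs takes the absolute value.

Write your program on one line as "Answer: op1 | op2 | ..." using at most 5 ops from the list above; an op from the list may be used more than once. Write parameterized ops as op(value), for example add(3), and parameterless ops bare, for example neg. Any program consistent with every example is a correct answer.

add(4) | neg | add(5) | mul(6) | mul(-6)

Check, running the answer program on each example:
  -7 -> -3 -> 3 -> 8 -> 48 -> -288
  -23 -> -19 -> 19 -> 24 -> 144 -> -864
  5 -> 9 -> -9 -> -4 -> -24 -> 144
  35 -> 39 -> -39 -> -34 -> -204 -> 1224
  -30 -> -26 -> 26 -> 31 -> 186 -> -1116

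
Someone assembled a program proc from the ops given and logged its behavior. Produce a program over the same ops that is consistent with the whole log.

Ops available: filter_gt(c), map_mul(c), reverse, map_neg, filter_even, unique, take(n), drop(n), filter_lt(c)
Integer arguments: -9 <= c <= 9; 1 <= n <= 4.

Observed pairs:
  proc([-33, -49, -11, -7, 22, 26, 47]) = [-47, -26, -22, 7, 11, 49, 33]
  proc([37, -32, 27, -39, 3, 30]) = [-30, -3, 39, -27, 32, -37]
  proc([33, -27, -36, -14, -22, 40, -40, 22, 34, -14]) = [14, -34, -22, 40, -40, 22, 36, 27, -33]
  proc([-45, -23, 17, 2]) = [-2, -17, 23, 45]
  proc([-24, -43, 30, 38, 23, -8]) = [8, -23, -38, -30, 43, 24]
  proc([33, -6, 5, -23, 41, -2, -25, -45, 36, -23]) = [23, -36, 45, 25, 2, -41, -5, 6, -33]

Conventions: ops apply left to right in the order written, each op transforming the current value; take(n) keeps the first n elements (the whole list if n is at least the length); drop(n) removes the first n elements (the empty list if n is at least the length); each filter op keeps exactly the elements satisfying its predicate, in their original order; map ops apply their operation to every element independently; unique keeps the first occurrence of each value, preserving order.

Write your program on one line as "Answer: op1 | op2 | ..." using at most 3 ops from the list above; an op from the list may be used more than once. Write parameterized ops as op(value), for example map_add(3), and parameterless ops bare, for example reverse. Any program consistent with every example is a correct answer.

reverse | unique | map_neg

Check, running the answer program on each example:
  [-33, -49, -11, -7, 22, 26, 47] -> [47, 26, 22, -7, -11, -49, -33] -> [47, 26, 22, -7, -11, -49, -33] -> [-47, -26, -22, 7, 11, 49, 33]
  [37, -32, 27, -39, 3, 30] -> [30, 3, -39, 27, -32, 37] -> [30, 3, -39, 27, -32, 37] -> [-30, -3, 39, -27, 32, -37]
  [33, -27, -36, -14, -22, 40, -40, 22, 34, -14] -> [-14, 34, 22, -40, 40, -22, -14, -36, -27, 33] -> [-14, 34, 22, -40, 40, -22, -36, -27, 33] -> [14, -34, -22, 40, -40, 22, 36, 27, -33]
  [-45, -23, 17, 2] -> [2, 17, -23, -45] -> [2, 17, -23, -45] -> [-2, -17, 23, 45]
  [-24, -43, 30, 38, 23, -8] -> [-8, 23, 38, 30, -43, -24] -> [-8, 23, 38, 30, -43, -24] -> [8, -23, -38, -30, 43, 24]
  [33, -6, 5, -23, 41, -2, -25, -45, 36, -23] -> [-23, 36, -45, -25, -2, 41, -23, 5, -6, 33] -> [-23, 36, -45, -25, -2, 41, 5, -6, 33] -> [23, -36, 45, 25, 2, -41, -5, 6, -33]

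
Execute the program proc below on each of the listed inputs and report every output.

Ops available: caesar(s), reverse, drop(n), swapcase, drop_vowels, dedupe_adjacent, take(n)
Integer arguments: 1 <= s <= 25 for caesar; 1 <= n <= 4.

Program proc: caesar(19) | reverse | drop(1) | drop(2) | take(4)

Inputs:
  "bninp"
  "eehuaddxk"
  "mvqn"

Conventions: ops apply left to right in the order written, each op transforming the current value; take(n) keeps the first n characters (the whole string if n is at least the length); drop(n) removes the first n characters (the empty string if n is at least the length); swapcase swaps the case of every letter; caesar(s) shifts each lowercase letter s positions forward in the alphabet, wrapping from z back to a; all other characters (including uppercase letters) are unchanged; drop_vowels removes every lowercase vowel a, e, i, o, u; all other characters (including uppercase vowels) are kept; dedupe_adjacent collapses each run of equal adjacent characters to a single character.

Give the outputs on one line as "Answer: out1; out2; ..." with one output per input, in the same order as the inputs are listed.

"gu"; "wtna"; "f"

Execution, op by op:
  "bninp" -> "ugbgi" -> "igbgu" -> "gbgu" -> "gu" -> "gu"
  "eehuaddxk" -> "xxantwwqd" -> "dqwwtnaxx" -> "qwwtnaxx" -> "wtnaxx" -> "wtna"
  "mvqn" -> "fojg" -> "gjof" -> "jof" -> "f" -> "f"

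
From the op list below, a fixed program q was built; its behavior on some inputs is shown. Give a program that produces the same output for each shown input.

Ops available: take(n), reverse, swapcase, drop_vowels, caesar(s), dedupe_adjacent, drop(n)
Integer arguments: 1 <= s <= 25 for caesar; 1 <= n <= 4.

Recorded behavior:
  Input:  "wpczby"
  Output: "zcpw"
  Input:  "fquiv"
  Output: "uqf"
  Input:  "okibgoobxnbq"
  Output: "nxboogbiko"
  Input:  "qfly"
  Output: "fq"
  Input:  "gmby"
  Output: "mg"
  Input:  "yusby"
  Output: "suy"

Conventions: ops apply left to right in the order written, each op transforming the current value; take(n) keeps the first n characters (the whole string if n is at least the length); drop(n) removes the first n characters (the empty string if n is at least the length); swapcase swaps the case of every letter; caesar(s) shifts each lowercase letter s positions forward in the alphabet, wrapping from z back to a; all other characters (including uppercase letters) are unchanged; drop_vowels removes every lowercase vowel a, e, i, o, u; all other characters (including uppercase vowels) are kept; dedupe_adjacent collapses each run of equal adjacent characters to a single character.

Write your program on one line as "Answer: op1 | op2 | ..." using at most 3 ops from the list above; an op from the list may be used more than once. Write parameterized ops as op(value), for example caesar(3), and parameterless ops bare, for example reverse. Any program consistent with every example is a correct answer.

reverse | drop(2)

Check, running the answer program on each example:
  "wpczby" -> "ybzcpw" -> "zcpw"
  "fquiv" -> "viuqf" -> "uqf"
  "okibgoobxnbq" -> "qbnxboogbiko" -> "nxboogbiko"
  "qfly" -> "ylfq" -> "fq"
  "gmby" -> "ybmg" -> "mg"
  "yusby" -> "ybsuy" -> "suy"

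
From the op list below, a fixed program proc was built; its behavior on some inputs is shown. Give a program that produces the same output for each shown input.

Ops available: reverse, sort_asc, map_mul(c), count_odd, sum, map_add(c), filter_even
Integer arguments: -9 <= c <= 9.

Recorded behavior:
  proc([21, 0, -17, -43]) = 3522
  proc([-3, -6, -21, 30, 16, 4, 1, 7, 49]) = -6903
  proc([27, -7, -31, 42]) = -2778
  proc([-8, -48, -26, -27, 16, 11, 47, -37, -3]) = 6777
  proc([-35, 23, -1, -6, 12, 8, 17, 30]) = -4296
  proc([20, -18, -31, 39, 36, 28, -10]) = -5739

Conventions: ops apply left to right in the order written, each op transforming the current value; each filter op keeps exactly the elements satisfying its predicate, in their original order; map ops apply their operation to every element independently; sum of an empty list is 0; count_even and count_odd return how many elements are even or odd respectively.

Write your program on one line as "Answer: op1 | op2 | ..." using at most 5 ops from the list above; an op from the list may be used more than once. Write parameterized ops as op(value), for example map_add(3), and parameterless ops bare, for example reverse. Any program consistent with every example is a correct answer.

map_mul(-2) | map_mul(-5) | map_mul(-9) | map_add(3) | sum

Check, running the answer program on each example:
  [21, 0, -17, -43] -> [-42, 0, 34, 86] -> [210, 0, -170, -430] -> [-1890, 0, 1530, 3870] -> [-1887, 3, 1533, 3873] -> 3522
  [-3, -6, -21, 30, 16, 4, 1, 7, 49] -> [6, 12, 42, -60, -32, -8, -2, -14, -98] -> [-30, -60, -210, 300, 160, 40, 10, 70, 490] -> [270, 540, 1890, -2700, -1440, -360, -90, -630, -4410] -> [273, 543, 1893, -2697, -1437, -357, -87, -627, -4407] -> -6903
  [27, -7, -31, 42] -> [-54, 14, 62, -84] -> [270, -70, -310, 420] -> [-2430, 630, 2790, -3780] -> [-2427, 633, 2793, -3777] -> -2778
  [-8, -48, -26, -27, 16, 11, 47, -37, -3] -> [16, 96, 52, 54, -32, -22, -94, 74, 6] -> [-80, -480, -260, -270, 160, 110, 470, -370, -30] -> [720, 4320, 2340, 2430, -1440, -990, -4230, 3330, 270] -> [723, 4323, 2343, 2433, -1437, -987, -4227, 3333, 273] -> 6777
  [-35, 23, -1, -6, 12, 8, 17, 30] -> [70, -46, 2, 12, -24, -16, -34, -60] -> [-350, 230, -10, -60, 120, 80, 170, 300] -> [3150, -2070, 90, 540, -1080, -720, -1530, -2700] -> [3153, -2067, 93, 543, -1077, -717, -1527, -2697] -> -4296
  [20, -18, -31, 39, 36, 28, -10] -> [-40, 36, 62, -78, -72, -56, 20] -> [200, -180, -310, 390, 360, 280, -100] -> [-1800, 1620, 2790, -3510, -3240, -2520, 900] -> [-1797, 1623, 2793, -3507, -3237, -2517, 903] -> -5739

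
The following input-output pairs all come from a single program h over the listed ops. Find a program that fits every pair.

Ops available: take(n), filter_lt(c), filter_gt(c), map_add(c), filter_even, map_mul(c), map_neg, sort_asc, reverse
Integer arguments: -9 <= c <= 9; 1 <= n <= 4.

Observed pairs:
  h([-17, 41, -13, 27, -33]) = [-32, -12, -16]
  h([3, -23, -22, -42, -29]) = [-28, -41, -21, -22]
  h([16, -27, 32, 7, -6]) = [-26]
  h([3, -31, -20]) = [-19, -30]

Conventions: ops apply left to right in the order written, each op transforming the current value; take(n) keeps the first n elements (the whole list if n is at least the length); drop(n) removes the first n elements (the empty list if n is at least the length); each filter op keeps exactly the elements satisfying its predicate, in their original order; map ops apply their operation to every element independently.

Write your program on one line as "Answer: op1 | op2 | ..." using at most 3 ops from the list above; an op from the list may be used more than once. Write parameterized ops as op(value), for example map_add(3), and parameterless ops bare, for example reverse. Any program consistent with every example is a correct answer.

map_add(1) | filter_lt(-6) | reverse

Check, running the answer program on each example:
  [-17, 41, -13, 27, -33] -> [-16, 42, -12, 28, -32] -> [-16, -12, -32] -> [-32, -12, -16]
  [3, -23, -22, -42, -29] -> [4, -22, -21, -41, -28] -> [-22, -21, -41, -28] -> [-28, -41, -21, -22]
  [16, -27, 32, 7, -6] -> [17, -26, 33, 8, -5] -> [-26] -> [-26]
  [3, -31, -20] -> [4, -30, -19] -> [-30, -19] -> [-19, -30]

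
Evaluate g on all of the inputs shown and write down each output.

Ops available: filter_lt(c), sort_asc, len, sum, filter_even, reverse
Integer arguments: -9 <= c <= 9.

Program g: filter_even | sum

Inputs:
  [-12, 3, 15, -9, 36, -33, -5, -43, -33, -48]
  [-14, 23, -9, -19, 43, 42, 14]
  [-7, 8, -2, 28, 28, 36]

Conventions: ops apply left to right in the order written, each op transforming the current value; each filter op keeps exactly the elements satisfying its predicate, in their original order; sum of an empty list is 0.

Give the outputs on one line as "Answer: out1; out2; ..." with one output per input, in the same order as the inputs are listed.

Execution, op by op:
  [-12, 3, 15, -9, 36, -33, -5, -43, -33, -48] -> [-12, 36, -48] -> -24
  [-14, 23, -9, -19, 43, 42, 14] -> [-14, 42, 14] -> 42
  [-7, 8, -2, 28, 28, 36] -> [8, -2, 28, 28, 36] -> 98

-24; 42; 98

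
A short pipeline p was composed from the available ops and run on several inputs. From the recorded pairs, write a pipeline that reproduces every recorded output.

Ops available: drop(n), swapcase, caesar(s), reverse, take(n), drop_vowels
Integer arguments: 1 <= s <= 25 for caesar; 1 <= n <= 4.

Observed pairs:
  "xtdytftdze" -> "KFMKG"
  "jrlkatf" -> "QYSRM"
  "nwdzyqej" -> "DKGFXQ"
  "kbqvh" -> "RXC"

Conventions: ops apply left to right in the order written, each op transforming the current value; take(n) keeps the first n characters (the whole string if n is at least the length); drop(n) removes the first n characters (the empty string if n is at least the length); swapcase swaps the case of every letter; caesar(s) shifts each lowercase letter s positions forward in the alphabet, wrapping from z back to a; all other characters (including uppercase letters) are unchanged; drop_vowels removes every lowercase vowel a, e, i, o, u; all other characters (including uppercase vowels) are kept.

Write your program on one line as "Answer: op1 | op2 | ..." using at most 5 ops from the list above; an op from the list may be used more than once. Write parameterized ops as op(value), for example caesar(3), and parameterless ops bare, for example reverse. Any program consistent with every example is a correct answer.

drop_vowels | caesar(7) | drop_vowels | swapcase

Check, running the answer program on each example:
  "xtdytftdze" -> "xtdytftdz" -> "eakfamakg" -> "kfmkg" -> "KFMKG"
  "jrlkatf" -> "jrlktf" -> "qysram" -> "qysrm" -> "QYSRM"
  "nwdzyqej" -> "nwdzyqj" -> "udkgfxq" -> "dkgfxq" -> "DKGFXQ"
  "kbqvh" -> "kbqvh" -> "rixco" -> "rxc" -> "RXC"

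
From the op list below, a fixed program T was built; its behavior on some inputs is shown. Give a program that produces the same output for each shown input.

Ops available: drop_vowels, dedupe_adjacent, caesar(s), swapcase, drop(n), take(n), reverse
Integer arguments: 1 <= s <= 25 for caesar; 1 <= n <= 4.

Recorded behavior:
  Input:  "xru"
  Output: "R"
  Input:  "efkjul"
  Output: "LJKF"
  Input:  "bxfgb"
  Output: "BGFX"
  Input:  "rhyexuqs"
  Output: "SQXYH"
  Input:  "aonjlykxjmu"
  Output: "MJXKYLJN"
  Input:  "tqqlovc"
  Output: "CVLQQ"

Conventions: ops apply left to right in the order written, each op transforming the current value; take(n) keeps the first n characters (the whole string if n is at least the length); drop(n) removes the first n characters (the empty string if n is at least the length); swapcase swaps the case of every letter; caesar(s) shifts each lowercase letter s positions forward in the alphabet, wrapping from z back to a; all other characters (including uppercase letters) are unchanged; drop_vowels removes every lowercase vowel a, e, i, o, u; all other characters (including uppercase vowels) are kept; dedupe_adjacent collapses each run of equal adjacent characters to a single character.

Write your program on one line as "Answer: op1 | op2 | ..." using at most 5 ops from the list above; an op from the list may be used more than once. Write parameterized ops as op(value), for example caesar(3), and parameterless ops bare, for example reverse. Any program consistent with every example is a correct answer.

drop(1) | drop_vowels | swapcase | reverse

Check, running the answer program on each example:
  "xru" -> "ru" -> "r" -> "R" -> "R"
  "efkjul" -> "fkjul" -> "fkjl" -> "FKJL" -> "LJKF"
  "bxfgb" -> "xfgb" -> "xfgb" -> "XFGB" -> "BGFX"
  "rhyexuqs" -> "hyexuqs" -> "hyxqs" -> "HYXQS" -> "SQXYH"
  "aonjlykxjmu" -> "onjlykxjmu" -> "njlykxjm" -> "NJLYKXJM" -> "MJXKYLJN"
  "tqqlovc" -> "qqlovc" -> "qqlvc" -> "QQLVC" -> "CVLQQ"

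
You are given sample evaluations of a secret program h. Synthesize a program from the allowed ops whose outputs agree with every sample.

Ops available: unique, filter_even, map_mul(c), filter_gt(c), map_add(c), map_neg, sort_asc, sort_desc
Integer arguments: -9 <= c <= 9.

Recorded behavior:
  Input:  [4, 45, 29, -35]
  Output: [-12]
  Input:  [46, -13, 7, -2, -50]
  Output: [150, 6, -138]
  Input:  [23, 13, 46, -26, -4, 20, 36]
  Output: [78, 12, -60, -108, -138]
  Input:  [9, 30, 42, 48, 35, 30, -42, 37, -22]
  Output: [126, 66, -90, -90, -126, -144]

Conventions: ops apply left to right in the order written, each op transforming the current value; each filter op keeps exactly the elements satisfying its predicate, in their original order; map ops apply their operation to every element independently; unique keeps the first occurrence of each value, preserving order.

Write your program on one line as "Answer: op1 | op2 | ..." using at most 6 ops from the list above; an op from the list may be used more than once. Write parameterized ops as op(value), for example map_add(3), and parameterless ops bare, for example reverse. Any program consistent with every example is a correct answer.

map_mul(3) | map_neg | sort_asc | filter_even | sort_desc

Check, running the answer program on each example:
  [4, 45, 29, -35] -> [12, 135, 87, -105] -> [-12, -135, -87, 105] -> [-135, -87, -12, 105] -> [-12] -> [-12]
  [46, -13, 7, -2, -50] -> [138, -39, 21, -6, -150] -> [-138, 39, -21, 6, 150] -> [-138, -21, 6, 39, 150] -> [-138, 6, 150] -> [150, 6, -138]
  [23, 13, 46, -26, -4, 20, 36] -> [69, 39, 138, -78, -12, 60, 108] -> [-69, -39, -138, 78, 12, -60, -108] -> [-138, -108, -69, -60, -39, 12, 78] -> [-138, -108, -60, 12, 78] -> [78, 12, -60, -108, -138]
  [9, 30, 42, 48, 35, 30, -42, 37, -22] -> [27, 90, 126, 144, 105, 90, -126, 111, -66] -> [-27, -90, -126, -144, -105, -90, 126, -111, 66] -> [-144, -126, -111, -105, -90, -90, -27, 66, 126] -> [-144, -126, -90, -90, 66, 126] -> [126, 66, -90, -90, -126, -144]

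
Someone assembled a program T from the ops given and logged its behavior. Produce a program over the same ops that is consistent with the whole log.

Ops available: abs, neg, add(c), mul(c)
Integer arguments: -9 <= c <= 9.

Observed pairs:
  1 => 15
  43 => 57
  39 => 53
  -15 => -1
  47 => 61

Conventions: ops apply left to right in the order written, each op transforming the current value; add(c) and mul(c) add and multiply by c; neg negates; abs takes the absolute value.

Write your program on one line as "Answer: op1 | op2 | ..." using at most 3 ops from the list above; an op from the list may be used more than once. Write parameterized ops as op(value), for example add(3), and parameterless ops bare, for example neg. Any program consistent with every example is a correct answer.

add(5) | add(9)

Check, running the answer program on each example:
  1 -> 6 -> 15
  43 -> 48 -> 57
  39 -> 44 -> 53
  -15 -> -10 -> -1
  47 -> 52 -> 61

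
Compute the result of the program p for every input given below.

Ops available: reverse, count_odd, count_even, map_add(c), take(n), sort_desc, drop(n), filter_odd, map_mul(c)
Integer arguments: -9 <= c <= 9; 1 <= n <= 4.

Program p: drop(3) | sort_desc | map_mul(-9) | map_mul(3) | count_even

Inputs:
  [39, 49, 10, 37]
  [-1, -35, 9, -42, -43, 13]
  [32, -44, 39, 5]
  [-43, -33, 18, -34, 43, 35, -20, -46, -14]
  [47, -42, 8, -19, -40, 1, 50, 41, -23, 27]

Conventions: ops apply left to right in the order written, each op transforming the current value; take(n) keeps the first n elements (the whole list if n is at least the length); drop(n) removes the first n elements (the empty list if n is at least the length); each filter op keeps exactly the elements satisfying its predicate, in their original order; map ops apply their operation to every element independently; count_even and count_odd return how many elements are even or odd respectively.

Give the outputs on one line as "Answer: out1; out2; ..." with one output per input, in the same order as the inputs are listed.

Execution, op by op:
  [39, 49, 10, 37] -> [37] -> [37] -> [-333] -> [-999] -> 0
  [-1, -35, 9, -42, -43, 13] -> [-42, -43, 13] -> [13, -42, -43] -> [-117, 378, 387] -> [-351, 1134, 1161] -> 1
  [32, -44, 39, 5] -> [5] -> [5] -> [-45] -> [-135] -> 0
  [-43, -33, 18, -34, 43, 35, -20, -46, -14] -> [-34, 43, 35, -20, -46, -14] -> [43, 35, -14, -20, -34, -46] -> [-387, -315, 126, 180, 306, 414] -> [-1161, -945, 378, 540, 918, 1242] -> 4
  [47, -42, 8, -19, -40, 1, 50, 41, -23, 27] -> [-19, -40, 1, 50, 41, -23, 27] -> [50, 41, 27, 1, -19, -23, -40] -> [-450, -369, -243, -9, 171, 207, 360] -> [-1350, -1107, -729, -27, 513, 621, 1080] -> 2

0; 1; 0; 4; 2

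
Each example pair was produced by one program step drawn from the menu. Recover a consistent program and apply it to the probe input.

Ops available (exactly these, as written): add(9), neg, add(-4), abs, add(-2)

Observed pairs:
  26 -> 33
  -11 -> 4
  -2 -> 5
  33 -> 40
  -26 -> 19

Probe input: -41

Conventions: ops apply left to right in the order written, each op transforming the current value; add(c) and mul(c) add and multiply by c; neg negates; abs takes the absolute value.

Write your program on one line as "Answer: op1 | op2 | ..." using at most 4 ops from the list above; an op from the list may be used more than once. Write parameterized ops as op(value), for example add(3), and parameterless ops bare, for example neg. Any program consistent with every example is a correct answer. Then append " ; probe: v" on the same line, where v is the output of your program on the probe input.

add(9) | add(-2) | abs ; probe: 34

Check, running the answer program on each example:
  26 -> 35 -> 33 -> 33
  -11 -> -2 -> -4 -> 4
  -2 -> 7 -> 5 -> 5
  33 -> 42 -> 40 -> 40
  -26 -> -17 -> -19 -> 19
  probe: -41 -> -32 -> -34 -> 34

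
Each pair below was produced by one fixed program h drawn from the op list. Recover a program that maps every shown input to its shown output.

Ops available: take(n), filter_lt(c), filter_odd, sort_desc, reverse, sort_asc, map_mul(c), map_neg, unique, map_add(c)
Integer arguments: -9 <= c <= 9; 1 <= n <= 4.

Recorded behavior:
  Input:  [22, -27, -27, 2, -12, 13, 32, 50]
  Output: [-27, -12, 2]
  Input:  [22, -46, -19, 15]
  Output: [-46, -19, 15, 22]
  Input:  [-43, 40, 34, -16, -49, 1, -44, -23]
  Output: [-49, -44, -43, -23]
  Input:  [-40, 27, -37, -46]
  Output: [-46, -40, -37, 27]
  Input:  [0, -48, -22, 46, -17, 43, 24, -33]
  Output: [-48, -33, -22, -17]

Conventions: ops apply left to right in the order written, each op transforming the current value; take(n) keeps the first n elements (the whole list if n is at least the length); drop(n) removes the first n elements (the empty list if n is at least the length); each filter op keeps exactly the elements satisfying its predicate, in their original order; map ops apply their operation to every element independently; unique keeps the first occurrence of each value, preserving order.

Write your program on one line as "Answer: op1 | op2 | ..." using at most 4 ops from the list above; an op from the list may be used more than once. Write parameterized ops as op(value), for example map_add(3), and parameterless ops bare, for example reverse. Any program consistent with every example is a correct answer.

sort_desc | reverse | take(4) | unique

Check, running the answer program on each example:
  [22, -27, -27, 2, -12, 13, 32, 50] -> [50, 32, 22, 13, 2, -12, -27, -27] -> [-27, -27, -12, 2, 13, 22, 32, 50] -> [-27, -27, -12, 2] -> [-27, -12, 2]
  [22, -46, -19, 15] -> [22, 15, -19, -46] -> [-46, -19, 15, 22] -> [-46, -19, 15, 22] -> [-46, -19, 15, 22]
  [-43, 40, 34, -16, -49, 1, -44, -23] -> [40, 34, 1, -16, -23, -43, -44, -49] -> [-49, -44, -43, -23, -16, 1, 34, 40] -> [-49, -44, -43, -23] -> [-49, -44, -43, -23]
  [-40, 27, -37, -46] -> [27, -37, -40, -46] -> [-46, -40, -37, 27] -> [-46, -40, -37, 27] -> [-46, -40, -37, 27]
  [0, -48, -22, 46, -17, 43, 24, -33] -> [46, 43, 24, 0, -17, -22, -33, -48] -> [-48, -33, -22, -17, 0, 24, 43, 46] -> [-48, -33, -22, -17] -> [-48, -33, -22, -17]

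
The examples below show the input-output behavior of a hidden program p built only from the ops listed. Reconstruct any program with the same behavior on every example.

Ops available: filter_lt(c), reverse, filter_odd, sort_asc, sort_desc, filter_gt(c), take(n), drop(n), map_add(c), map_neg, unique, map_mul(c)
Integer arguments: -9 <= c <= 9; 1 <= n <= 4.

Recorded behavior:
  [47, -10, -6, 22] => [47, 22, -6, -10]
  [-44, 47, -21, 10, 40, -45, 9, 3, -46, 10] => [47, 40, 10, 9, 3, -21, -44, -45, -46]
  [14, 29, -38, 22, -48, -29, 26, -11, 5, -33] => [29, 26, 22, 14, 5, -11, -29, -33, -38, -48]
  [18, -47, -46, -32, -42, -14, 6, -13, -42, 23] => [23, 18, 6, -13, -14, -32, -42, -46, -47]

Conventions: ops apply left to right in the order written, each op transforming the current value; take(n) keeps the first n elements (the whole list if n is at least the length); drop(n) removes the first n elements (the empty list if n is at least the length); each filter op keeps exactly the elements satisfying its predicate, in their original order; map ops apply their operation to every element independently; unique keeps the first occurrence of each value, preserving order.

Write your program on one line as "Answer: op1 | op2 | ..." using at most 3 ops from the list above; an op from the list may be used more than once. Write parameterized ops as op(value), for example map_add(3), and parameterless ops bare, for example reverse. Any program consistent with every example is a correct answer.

sort_asc | unique | sort_desc

Check, running the answer program on each example:
  [47, -10, -6, 22] -> [-10, -6, 22, 47] -> [-10, -6, 22, 47] -> [47, 22, -6, -10]
  [-44, 47, -21, 10, 40, -45, 9, 3, -46, 10] -> [-46, -45, -44, -21, 3, 9, 10, 10, 40, 47] -> [-46, -45, -44, -21, 3, 9, 10, 40, 47] -> [47, 40, 10, 9, 3, -21, -44, -45, -46]
  [14, 29, -38, 22, -48, -29, 26, -11, 5, -33] -> [-48, -38, -33, -29, -11, 5, 14, 22, 26, 29] -> [-48, -38, -33, -29, -11, 5, 14, 22, 26, 29] -> [29, 26, 22, 14, 5, -11, -29, -33, -38, -48]
  [18, -47, -46, -32, -42, -14, 6, -13, -42, 23] -> [-47, -46, -42, -42, -32, -14, -13, 6, 18, 23] -> [-47, -46, -42, -32, -14, -13, 6, 18, 23] -> [23, 18, 6, -13, -14, -32, -42, -46, -47]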